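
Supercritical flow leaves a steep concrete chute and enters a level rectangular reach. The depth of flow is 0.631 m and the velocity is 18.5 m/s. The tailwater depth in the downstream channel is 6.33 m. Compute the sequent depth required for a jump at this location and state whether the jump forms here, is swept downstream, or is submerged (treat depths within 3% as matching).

Fr₁ = V₁/√(g·y₁) = 18.5/√(9.81×0.631) = 7.44.
By Bélanger, y₂/y₁ = ½[√(1 + 8Fr₁²) − 1] = ½[√443.3 − 1] = 10.0.
y₂ = 10.0 × 0.631 = 6.33 m.
Tailwater y_tw = 6.33 m: y_tw ≈ y₂, so the jump forms here.

y₂ = 6.33 m; the jump forms here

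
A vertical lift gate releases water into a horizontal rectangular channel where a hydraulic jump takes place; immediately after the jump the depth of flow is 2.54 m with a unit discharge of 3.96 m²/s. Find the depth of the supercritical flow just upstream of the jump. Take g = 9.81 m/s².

V₂ = q/y₂ = 3.96/2.54 = 1.56 m/s; Fr₂ = V₂/√(g·y₂) = 0.312.
The Bélanger relation is symmetric: y₁/y₂ = ½[√(1 + 8Fr₂²) − 1] = ½[√1.780 − 1] = 0.167.
y₁ = 0.167 × 2.54 = 0.425 m.

y₁ = 0.425 m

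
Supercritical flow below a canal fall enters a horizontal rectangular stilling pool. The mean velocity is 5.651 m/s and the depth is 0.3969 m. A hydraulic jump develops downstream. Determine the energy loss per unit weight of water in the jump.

ΔE = 0.4763 m

Fr₁ = V₁/√(g·y₁) = 5.651/√(9.81×0.3969) = 2.864.
By Bélanger, y₂/y₁ = ½[√(1 + 8Fr₁²) − 1] = ½[√66.613 − 1] = 3.581.
y₂ = 3.581 × 0.3969 = 1.421 m.
q = V₁·y₁ = 5.651 × 0.3969 = 2.243 m²/s. V₂ = q/y₂ = 2.243/1.421 = 1.578 m/s. E₁ = y₁ + V₁²/2g = 2.025 m; E₂ = y₂ + V₂²/2g = 1.548 m. ΔE = E₁ − E₂ = 0.4763 m.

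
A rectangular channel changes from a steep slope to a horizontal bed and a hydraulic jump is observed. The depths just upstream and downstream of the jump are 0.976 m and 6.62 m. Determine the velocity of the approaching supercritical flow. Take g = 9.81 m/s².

For a rectangular channel the momentum equation gives q² = ½·g·y₁·y₂·(y₁ + y₂) = ½×9.81×0.976×6.62×7.60 = 241.
q = √241 = 15.5 m²/s.
V₁ = q/y₁ = 15.5/0.976 = 15.9 m/s.

V₁ = 15.9 m/s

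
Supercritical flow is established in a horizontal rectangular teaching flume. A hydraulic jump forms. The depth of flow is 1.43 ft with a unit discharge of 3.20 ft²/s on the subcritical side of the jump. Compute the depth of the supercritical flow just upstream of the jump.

y₁ = 0.263 ft

V₂ = q/y₂ = 3.20/1.43 = 2.24 ft/s; Fr₂ = V₂/√(g·y₂) = 0.330.
Applying the sequent-depth relation in reverse, y₁/y₂ = ½[√(1 + 8Fr₂²) − 1] = ½[√1.870 − 1] = 0.184.
y₁ = 0.184 × 1.43 = 0.263 ft.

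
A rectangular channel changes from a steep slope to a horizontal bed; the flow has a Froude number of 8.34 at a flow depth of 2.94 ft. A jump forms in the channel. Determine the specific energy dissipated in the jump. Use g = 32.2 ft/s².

Fr₁ = 8.34 (given).
Conjugate-depth relation: y₂/y₁ = ½[√(1 + 8Fr₁²) − 1] = ½[√557.4 − 1] = 11.3.
y₂ = 11.3 × 2.94 = 33.2 ft.
V₁ = Fr₁·√(g·y₁) = 8.34×√(32.2×2.94) = 81.1 ft/s; q = V₁·y₁ = 239 ft²/s. V₂ = q/y₂ = 239/33.2 = 7.18 ft/s. E₁ = y₁ + V₁²/2g = 105 ft; E₂ = y₂ + V₂²/2g = 34.0 ft. ΔE = E₁ − E₂ = 71.1 ft.

ΔE = 71.1 ft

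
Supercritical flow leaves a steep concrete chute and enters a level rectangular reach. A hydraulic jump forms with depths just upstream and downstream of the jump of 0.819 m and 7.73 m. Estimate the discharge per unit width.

For a rectangular channel the momentum equation gives q² = ½·g·y₁·y₂·(y₁ + y₂) = ½×9.81×0.819×7.73×8.55 = 265.
q = √265 = 16.3 m²/s.

q = 16.3 m²/s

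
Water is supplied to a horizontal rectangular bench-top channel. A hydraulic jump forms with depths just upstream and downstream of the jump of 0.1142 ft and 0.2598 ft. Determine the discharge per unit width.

For a rectangular channel the momentum equation gives q² = ½·g·y₁·y₂·(y₁ + y₂) = ½×32.2×0.1142×0.2598×0.3740 = 0.1786.
q = √0.1786 = 0.4227 ft²/s.

q = 0.4227 ft²/s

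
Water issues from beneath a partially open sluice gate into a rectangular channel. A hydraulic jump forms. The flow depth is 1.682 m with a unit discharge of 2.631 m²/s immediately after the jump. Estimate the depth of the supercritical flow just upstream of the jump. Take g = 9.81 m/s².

V₂ = q/y₂ = 2.631/1.682 = 1.564 m/s; Fr₂ = V₂/√(g·y₂) = 0.3851.
The Bélanger relation is symmetric: y₁/y₂ = ½[√(1 + 8Fr₂²) − 1] = ½[√2.1863 − 1] = 0.2393.
y₁ = 0.2393 × 1.682 = 0.4025 m.

y₁ = 0.4025 m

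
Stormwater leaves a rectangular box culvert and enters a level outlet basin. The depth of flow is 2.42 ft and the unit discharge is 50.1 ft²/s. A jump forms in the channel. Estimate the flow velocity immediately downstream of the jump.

V₁ = q/y₁ = 50.1/2.42 = 20.7 ft/s. Fr₁ = V₁/√(g·y₁) = 20.7/√(32.2×2.42) = 2.35.
Conjugate-depth relation: y₂/y₁ = ½[√(1 + 8Fr₁²) − 1] = ½[√45.00 − 1] = 2.85.
y₂ = 2.85 × 2.42 = 6.91 ft.
V₂ = q/y₂ = 50.1/6.91 = 7.25 ft/s.

V₂ = 7.25 ft/s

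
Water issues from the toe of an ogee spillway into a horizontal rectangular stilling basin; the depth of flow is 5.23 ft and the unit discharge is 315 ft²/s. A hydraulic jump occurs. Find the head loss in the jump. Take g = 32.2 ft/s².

ΔE = 28.2 ft

V₁ = q/y₁ = 315/5.23 = 60.2 ft/s. Fr₁ = V₁/√(g·y₁) = 60.2/√(32.2×5.23) = 4.64.
Bélanger equation: y₂/y₁ = ½[√(1 + 8Fr₁²) − 1] = ½[√173.3 − 1] = 6.08.
y₂ = 6.08 × 5.23 = 31.8 ft.
V₂ = q/y₂ = 315/31.8 = 9.90 ft/s. E₁ = y₁ + V₁²/2g = 61.6 ft; E₂ = y₂ + V₂²/2g = 33.3 ft. ΔE = E₁ − E₂ = 28.2 ft.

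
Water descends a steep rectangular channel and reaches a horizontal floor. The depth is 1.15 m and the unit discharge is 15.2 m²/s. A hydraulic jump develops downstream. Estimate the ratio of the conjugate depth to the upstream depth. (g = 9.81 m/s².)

V₁ = q/y₁ = 15.2/1.15 = 13.2 m/s. Fr₁ = V₁/√(g·y₁) = 13.2/√(9.81×1.15) = 3.94.
By Bélanger, y₂/y₁ = ½[√(1 + 8Fr₁²) − 1] = ½[√124.9 − 1] = 5.09.

y₂/y₁ = 5.09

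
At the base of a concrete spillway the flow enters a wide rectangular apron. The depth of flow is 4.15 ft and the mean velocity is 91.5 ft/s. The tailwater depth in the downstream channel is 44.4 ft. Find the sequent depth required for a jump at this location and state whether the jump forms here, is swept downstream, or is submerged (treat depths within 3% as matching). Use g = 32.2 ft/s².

y₂ = 44.4 ft; the jump forms here

Fr₁ = V₁/√(g·y₁) = 91.5/√(32.2×4.15) = 7.92.
From the momentum equation for a rectangular channel, y₂/y₁ = ½[√(1 + 8Fr₁²) − 1] = ½[√502.2 − 1] = 10.7.
y₂ = 10.7 × 4.15 = 44.4 ft.
Tailwater y_tw = 44.4 ft: y_tw ≈ y₂, so the jump forms here.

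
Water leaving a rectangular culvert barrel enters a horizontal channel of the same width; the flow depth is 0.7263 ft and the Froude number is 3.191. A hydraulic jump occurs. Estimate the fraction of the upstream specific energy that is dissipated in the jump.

ΔE/E₁ = 0.285 (28.5%)

Fr₁ = 3.191 (given).
Conjugate-depth relation: y₂/y₁ = ½[√(1 + 8Fr₁²) − 1] = ½[√82.460 − 1] = 4.040.
y₂ = 4.040 × 0.7263 = 2.935 ft.
E₁ = y₁(1 + Fr₁²/2) = 0.7263×(1 + 3.191²/2) = 4.424 ft. ΔE = (y₂ − y₁)³/(4y₁y₂) = 1.263 ft. ΔE/E₁ = 1.263/4.424 = 0.285.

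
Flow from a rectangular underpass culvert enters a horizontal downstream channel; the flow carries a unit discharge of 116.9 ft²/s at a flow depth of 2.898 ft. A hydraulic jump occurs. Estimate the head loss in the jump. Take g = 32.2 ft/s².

V₁ = q/y₁ = 116.9/2.898 = 40.34 ft/s. Fr₁ = V₁/√(g·y₁) = 40.34/√(32.2×2.898) = 4.176.
From the momentum equation for a rectangular channel, y₂/y₁ = ½[√(1 + 8Fr₁²) − 1] = ½[√140.50 − 1] = 5.427.
y₂ = 5.427 × 2.898 = 15.73 ft.
V₂ = q/y₂ = 116.9/15.73 = 7.433 ft/s. E₁ = y₁ + V₁²/2g = 28.16 ft; E₂ = y₂ + V₂²/2g = 16.58 ft. ΔE = E₁ − E₂ = 11.58 ft.

ΔE = 11.58 ft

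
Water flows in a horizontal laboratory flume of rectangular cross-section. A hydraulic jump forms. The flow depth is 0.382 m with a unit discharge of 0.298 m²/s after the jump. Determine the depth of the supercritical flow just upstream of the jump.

y₁ = 0.0986 m

V₂ = q/y₂ = 0.298/0.382 = 0.780 m/s; Fr₂ = V₂/√(g·y₂) = 0.403.
From the momentum equation (using Fr₂), y₁/y₂ = ½[√(1 + 8Fr₂²) − 1] = ½[√2.299 − 1] = 0.258.
y₁ = 0.258 × 0.382 = 0.0986 m.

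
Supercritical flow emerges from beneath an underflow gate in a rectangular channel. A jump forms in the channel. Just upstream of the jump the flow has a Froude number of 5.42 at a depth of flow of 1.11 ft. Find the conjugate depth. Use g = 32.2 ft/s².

Fr₁ = 5.42 (given).
From the momentum equation for a rectangular channel, y₂/y₁ = ½[√(1 + 8Fr₁²) − 1] = ½[√236.0 − 1] = 7.18.
y₂ = 7.18 × 1.11 = 7.97 ft.

y₂ = 7.97 ft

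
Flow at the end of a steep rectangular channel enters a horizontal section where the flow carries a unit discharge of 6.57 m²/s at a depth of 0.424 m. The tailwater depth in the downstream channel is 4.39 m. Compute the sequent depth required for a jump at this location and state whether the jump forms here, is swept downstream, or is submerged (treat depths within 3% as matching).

y₂ = 4.35 m; the jump forms here

V₁ = q/y₁ = 6.57/0.424 = 15.5 m/s. Fr₁ = V₁/√(g·y₁) = 15.5/√(9.81×0.424) = 7.60.
Conjugate-depth relation: y₂/y₁ = ½[√(1 + 8Fr₁²) − 1] = ½[√462.8 − 1] = 10.3.
y₂ = 10.3 × 0.424 = 4.35 m.
Tailwater y_tw = 4.39 m: y_tw ≈ y₂, so the jump forms here.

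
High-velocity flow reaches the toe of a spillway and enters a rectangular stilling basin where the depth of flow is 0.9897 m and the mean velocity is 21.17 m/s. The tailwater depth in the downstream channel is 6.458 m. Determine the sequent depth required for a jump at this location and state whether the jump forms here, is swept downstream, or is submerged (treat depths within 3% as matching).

y₂ = 9.027 m; the jump is swept downstream

Fr₁ = V₁/√(g·y₁) = 21.17/√(9.81×0.9897) = 6.794.
Bélanger equation: y₂/y₁ = ½[√(1 + 8Fr₁²) − 1] = ½[√370.28 − 1] = 9.121.
y₂ = 9.121 × 0.9897 = 9.027 m.
Tailwater y_tw = 6.458 m: y_tw < y₂, so the jump is swept downstream.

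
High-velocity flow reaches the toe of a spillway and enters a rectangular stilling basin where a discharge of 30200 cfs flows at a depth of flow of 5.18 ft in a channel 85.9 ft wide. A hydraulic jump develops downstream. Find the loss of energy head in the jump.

q = Q/b = 30200/85.9 = 352 ft²/s; V₁ = q/y₁ = 67.9 ft/s. Fr₁ = V₁/√(g·y₁) = 5.26.
From the momentum equation for a rectangular channel, y₂/y₁ = ½[√(1 + 8Fr₁²) − 1] = ½[√221.9 − 1] = 6.95.
y₂ = 6.95 × 5.18 = 36.0 ft.
Head loss: ΔE = (y₂ − y₁)³/(4y₁y₂) = (36.0 − 5.18)³/(4×5.18×36.0) = 29260/746 = 39.2 ft.

ΔE = 39.2 ft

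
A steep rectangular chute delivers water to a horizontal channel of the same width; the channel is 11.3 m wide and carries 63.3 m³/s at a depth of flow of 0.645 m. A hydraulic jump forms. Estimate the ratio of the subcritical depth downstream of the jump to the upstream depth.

q = Q/b = 63.3/11.3 = 5.60 m²/s; V₁ = q/y₁ = 8.68 m/s. Fr₁ = V₁/√(g·y₁) = 3.45.
By Bélanger, y₂/y₁ = ½[√(1 + 8Fr₁²) − 1] = ½[√96.37 − 1] = 4.41.

y₂/y₁ = 4.41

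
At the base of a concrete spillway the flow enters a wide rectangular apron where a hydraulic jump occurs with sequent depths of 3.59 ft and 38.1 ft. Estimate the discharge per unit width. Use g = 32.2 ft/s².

For a rectangular channel the momentum equation gives q² = ½·g·y₁·y₂·(y₁ + y₂) = ½×32.2×3.59×38.1×41.7 = 91807.
q = √91807 = 303 ft²/s.

q = 303 ft²/s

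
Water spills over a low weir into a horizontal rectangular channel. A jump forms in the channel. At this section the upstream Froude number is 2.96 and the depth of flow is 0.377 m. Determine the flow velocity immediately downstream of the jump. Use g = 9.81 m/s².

V₂ = 1.53 m/s

Fr₁ = 2.96 (given).
By Bélanger, y₂/y₁ = ½[√(1 + 8Fr₁²) − 1] = ½[√71.09 − 1] = 3.72.
y₂ = 3.72 × 0.377 = 1.40 m.
V₁ = Fr₁·√(g·y₁) = 2.96×√(9.81×0.377) = 5.69 m/s; q = V₁·y₁ = 2.15 m²/s.
V₂ = q/y₂ = 2.15/1.40 = 1.53 m/s.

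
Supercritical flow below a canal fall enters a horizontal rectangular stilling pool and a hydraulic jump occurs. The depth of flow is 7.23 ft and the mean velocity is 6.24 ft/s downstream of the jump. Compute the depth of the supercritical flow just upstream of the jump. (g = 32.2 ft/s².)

Fr₂ = V₂/√(g·y₂) = 6.24/√(32.2×7.23) = 0.409.
Since the conjugate-depth ratio holds either way, y₁/y₂ = ½[√(1 + 8Fr₂²) − 1] = ½[√2.338 − 1] = 0.265.
y₁ = 0.265 × 7.23 = 1.91 ft.

y₁ = 1.91 ft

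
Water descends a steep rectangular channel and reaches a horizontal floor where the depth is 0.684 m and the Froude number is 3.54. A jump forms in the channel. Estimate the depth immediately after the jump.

Fr₁ = 3.54 (given).
Sequent-depth ratio: y₂/y₁ = ½[√(1 + 8Fr₁²) − 1] = ½[√101.3 − 1] = 4.53.
y₂ = 4.53 × 0.684 = 3.10 m.

y₂ = 3.10 m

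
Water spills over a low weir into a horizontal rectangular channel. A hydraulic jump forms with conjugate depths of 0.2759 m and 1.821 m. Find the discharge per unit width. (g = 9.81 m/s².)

q = 2.273 m²/s

For a rectangular channel the momentum equation gives q² = ½·g·y₁·y₂·(y₁ + y₂) = ½×9.81×0.2759×1.821×2.097 = 5.167.
q = √5.167 = 2.273 m²/s.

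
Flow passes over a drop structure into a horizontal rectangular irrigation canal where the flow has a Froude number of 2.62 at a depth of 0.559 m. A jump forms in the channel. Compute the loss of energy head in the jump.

ΔE = 0.484 m

Fr₁ = 2.62 (given).
From the momentum equation for a rectangular channel, y₂/y₁ = ½[√(1 + 8Fr₁²) − 1] = ½[√55.92 − 1] = 3.24.
y₂ = 3.24 × 0.559 = 1.81 m.
Head loss: ΔE = (y₂ − y₁)³/(4y₁y₂) = (1.81 − 0.559)³/(4×0.559×1.81) = 1.96/4.05 = 0.484 m.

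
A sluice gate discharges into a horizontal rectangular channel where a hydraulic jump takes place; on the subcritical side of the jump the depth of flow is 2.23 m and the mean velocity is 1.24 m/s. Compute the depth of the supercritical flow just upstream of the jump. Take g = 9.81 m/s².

y₁ = 0.279 m

Fr₂ = V₂/√(g·y₂) = 1.24/√(9.81×2.23) = 0.265.
Since the conjugate-depth ratio holds either way, y₁/y₂ = ½[√(1 + 8Fr₂²) − 1] = ½[√1.562 − 1] = 0.125.
y₁ = 0.125 × 2.23 = 0.279 m.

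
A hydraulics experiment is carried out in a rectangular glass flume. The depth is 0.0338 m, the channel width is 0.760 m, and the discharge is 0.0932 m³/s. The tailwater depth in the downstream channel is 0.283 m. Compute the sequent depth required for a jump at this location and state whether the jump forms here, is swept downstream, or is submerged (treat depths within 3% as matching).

y₂ = 0.285 m; the jump forms here

q = Q/b = 0.0932/0.760 = 0.123 m²/s; V₁ = q/y₁ = 3.63 m/s. Fr₁ = V₁/√(g·y₁) = 6.30.
From the momentum equation for a rectangular channel, y₂/y₁ = ½[√(1 + 8Fr₁²) − 1] = ½[√318.6 − 1] = 8.42.
y₂ = 8.42 × 0.0338 = 0.285 m.
Tailwater y_tw = 0.283 m: y_tw ≈ y₂, so the jump forms here.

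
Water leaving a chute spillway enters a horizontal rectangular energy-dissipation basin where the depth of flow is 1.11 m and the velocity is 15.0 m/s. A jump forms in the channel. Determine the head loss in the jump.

ΔE = 5.65 m

Fr₁ = V₁/√(g·y₁) = 15.0/√(9.81×1.11) = 4.55.
Sequent-depth ratio: y₂/y₁ = ½[√(1 + 8Fr₁²) − 1] = ½[√166.3 − 1] = 5.95.
y₂ = 5.95 × 1.11 = 6.60 m.
Head loss: ΔE = (y₂ − y₁)³/(4y₁y₂) = (6.60 − 1.11)³/(4×1.11×6.60) = 166/29.3 = 5.65 m.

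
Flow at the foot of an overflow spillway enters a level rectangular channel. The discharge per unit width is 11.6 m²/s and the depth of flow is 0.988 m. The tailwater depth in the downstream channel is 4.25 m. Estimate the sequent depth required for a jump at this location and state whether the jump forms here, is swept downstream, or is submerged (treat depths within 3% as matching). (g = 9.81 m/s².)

V₁ = q/y₁ = 11.6/0.988 = 11.7 m/s. Fr₁ = V₁/√(g·y₁) = 11.7/√(9.81×0.988) = 3.77.
Conjugate-depth relation: y₂/y₁ = ½[√(1 + 8Fr₁²) − 1] = ½[√114.8 − 1] = 4.86.
y₂ = 4.86 × 0.988 = 4.80 m.
Tailwater y_tw = 4.25 m: y_tw < y₂, so the jump is swept downstream.

y₂ = 4.80 m; the jump is swept downstream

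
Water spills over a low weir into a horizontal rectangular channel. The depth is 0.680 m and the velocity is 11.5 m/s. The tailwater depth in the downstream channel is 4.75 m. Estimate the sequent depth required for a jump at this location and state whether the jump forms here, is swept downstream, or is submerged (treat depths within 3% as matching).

y₂ = 3.96 m; the jump is submerged

Fr₁ = V₁/√(g·y₁) = 11.5/√(9.81×0.680) = 4.45.
From the momentum equation for a rectangular channel, y₂/y₁ = ½[√(1 + 8Fr₁²) − 1] = ½[√159.6 − 1] = 5.82.
y₂ = 5.82 × 0.680 = 3.96 m.
Tailwater y_tw = 4.75 m: y_tw > y₂, so the jump is submerged.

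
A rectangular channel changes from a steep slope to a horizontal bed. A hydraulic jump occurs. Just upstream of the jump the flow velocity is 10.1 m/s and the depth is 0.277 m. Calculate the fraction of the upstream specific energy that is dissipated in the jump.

ΔE/E₁ = 0.572 (57.2%)

Fr₁ = V₁/√(g·y₁) = 10.1/√(9.81×0.277) = 6.13.
By Bélanger, y₂/y₁ = ½[√(1 + 8Fr₁²) − 1] = ½[√301.3 − 1] = 8.18.
y₂ = 8.18 × 0.277 = 2.27 m.
E₁ = y₁ + V₁²/2g = 5.48 m. ΔE = (y₂ − y₁)³/(4y₁y₂) = 3.13 m. ΔE/E₁ = 3.13/5.48 = 0.572.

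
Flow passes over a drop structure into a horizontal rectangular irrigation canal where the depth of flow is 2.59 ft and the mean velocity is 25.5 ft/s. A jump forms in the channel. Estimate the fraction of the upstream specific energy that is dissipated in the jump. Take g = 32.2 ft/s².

Fr₁ = V₁/√(g·y₁) = 25.5/√(32.2×2.59) = 2.79.
From the momentum equation for a rectangular channel, y₂/y₁ = ½[√(1 + 8Fr₁²) − 1] = ½[√63.38 − 1] = 3.48.
y₂ = 3.48 × 2.59 = 9.01 ft.
E₁ = y₁ + V₁²/2g = 12.7 ft. ΔE = (y₂ − y₁)³/(4y₁y₂) = 2.84 ft. ΔE/E₁ = 2.84/12.7 = 0.224.

ΔE/E₁ = 0.224 (22.4%)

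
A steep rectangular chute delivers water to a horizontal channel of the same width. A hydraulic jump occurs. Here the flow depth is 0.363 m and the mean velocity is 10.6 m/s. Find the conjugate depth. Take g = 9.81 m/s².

Fr₁ = V₁/√(g·y₁) = 10.6/√(9.81×0.363) = 5.62.
Bélanger equation: y₂/y₁ = ½[√(1 + 8Fr₁²) − 1] = ½[√253.4 − 1] = 7.46.
y₂ = 7.46 × 0.363 = 2.71 m.

y₂ = 2.71 m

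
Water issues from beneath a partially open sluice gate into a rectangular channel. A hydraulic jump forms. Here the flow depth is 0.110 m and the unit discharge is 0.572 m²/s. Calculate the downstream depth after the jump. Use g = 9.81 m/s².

y₂ = 0.726 m

V₁ = q/y₁ = 0.572/0.110 = 5.20 m/s. Fr₁ = V₁/√(g·y₁) = 5.20/√(9.81×0.110) = 5.01.
From the momentum equation for a rectangular channel, y₂/y₁ = ½[√(1 + 8Fr₁²) − 1] = ½[√201.5 − 1] = 6.60.
y₂ = 6.60 × 0.110 = 0.726 m.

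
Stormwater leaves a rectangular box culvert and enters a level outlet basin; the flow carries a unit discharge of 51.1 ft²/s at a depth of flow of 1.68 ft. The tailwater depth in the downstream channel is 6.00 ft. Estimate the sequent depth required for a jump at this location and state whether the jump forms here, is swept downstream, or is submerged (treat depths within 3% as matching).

V₁ = q/y₁ = 51.1/1.68 = 30.4 ft/s. Fr₁ = V₁/√(g·y₁) = 30.4/√(32.2×1.68) = 4.14.
From the momentum equation for a rectangular channel, y₂/y₁ = ½[√(1 + 8Fr₁²) − 1] = ½[√137.8 − 1] = 5.37.
y₂ = 5.37 × 1.68 = 9.02 ft.
Tailwater y_tw = 6.00 ft: y_tw < y₂, so the jump is swept downstream.

y₂ = 9.02 ft; the jump is swept downstream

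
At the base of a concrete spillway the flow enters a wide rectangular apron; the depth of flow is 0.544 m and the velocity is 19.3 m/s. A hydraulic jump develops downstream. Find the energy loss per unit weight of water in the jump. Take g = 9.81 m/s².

Fr₁ = V₁/√(g·y₁) = 19.3/√(9.81×0.544) = 8.35.
By Bélanger, y₂/y₁ = ½[√(1 + 8Fr₁²) − 1] = ½[√559.4 − 1] = 11.3.
y₂ = 11.3 × 0.544 = 6.16 m.
Head loss: ΔE = (y₂ − y₁)³/(4y₁y₂) = (6.16 − 0.544)³/(4×0.544×6.16) = 177/13.4 = 13.2 m.

ΔE = 13.2 m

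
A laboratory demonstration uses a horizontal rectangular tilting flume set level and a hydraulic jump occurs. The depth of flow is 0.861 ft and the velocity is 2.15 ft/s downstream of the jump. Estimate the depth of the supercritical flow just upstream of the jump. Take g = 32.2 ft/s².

Fr₂ = V₂/√(g·y₂) = 2.15/√(32.2×0.861) = 0.408.
Applying the sequent-depth relation in reverse, y₁/y₂ = ½[√(1 + 8Fr₂²) − 1] = ½[√2.334 − 1] = 0.264.
y₁ = 0.264 × 0.861 = 0.227 ft.

y₁ = 0.227 ft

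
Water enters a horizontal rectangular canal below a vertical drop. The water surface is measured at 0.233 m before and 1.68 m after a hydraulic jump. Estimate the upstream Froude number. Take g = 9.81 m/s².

For a rectangular channel the momentum equation gives q² = ½·g·y₁·y₂·(y₁ + y₂) = ½×9.81×0.233×1.68×1.91 = 3.67.
q = √3.67 = 1.92 m²/s.
V₁ = q/y₁ = 8.23 m/s; Fr₁ = V₁/√(g·y₁) = 5.44.

Fr₁ = 5.44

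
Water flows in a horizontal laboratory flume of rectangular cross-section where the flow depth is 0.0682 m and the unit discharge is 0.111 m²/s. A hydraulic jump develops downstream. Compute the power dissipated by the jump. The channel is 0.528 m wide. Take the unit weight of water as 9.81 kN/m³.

V₁ = q/y₁ = 0.111/0.0682 = 1.63 m/s. Fr₁ = V₁/√(g·y₁) = 1.63/√(9.81×0.0682) = 1.99.
By Bélanger, y₂/y₁ = ½[√(1 + 8Fr₁²) − 1] = ½[√32.67 − 1] = 2.36.
y₂ = 2.36 × 0.0682 = 0.161 m.
V₂ = q/y₂ = 0.111/0.161 = 0.690 m/s. E₁ = y₁ + V₁²/2g = 0.203 m; E₂ = y₂ + V₂²/2g = 0.185 m. ΔE = E₁ − E₂ = 0.0181 m.
Q = q·b = 0.111 × 0.528 = 0.0586 m³/s. P = γ·Q·ΔE = 9.81 × 0.0586 × 0.0181 = 0.0104 kW.

P = 0.0104 kW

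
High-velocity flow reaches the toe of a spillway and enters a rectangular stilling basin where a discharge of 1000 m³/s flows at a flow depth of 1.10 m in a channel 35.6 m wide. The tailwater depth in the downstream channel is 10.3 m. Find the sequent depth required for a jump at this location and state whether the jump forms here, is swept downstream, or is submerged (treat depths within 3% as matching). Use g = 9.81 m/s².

y₂ = 11.6 m; the jump is swept downstream

q = Q/b = 1000/35.6 = 28.1 m²/s; V₁ = q/y₁ = 25.5 m/s. Fr₁ = V₁/√(g·y₁) = 7.77.
Sequent-depth ratio: y₂/y₁ = ½[√(1 + 8Fr₁²) − 1] = ½[√484.4 − 1] = 10.5.
y₂ = 10.5 × 1.10 = 11.6 m.
Tailwater y_tw = 10.3 m: y_tw < y₂, so the jump is swept downstream.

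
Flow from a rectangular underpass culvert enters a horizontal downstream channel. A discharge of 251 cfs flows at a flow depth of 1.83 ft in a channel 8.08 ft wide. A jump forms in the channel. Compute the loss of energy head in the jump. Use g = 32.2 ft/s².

ΔE = 0.795 ft

q = Q/b = 251/8.08 = 31.1 ft²/s; V₁ = q/y₁ = 17.0 ft/s. Fr₁ = V₁/√(g·y₁) = 2.21.
Bélanger equation: y₂/y₁ = ½[√(1 + 8Fr₁²) − 1] = ½[√40.12 − 1] = 2.67.
y₂ = 2.67 × 1.83 = 4.88 ft.
Head loss: ΔE = (y₂ − y₁)³/(4y₁y₂) = (4.88 − 1.83)³/(4×1.83×4.88) = 28.4/35.7 = 0.795 ft.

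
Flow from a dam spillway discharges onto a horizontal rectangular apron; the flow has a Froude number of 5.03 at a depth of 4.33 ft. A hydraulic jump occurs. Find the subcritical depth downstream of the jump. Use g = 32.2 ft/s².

y₂ = 28.7 ft

Fr₁ = 5.03 (given).
Conjugate-depth relation: y₂/y₁ = ½[√(1 + 8Fr₁²) − 1] = ½[√203.4 − 1] = 6.63.
y₂ = 6.63 × 4.33 = 28.7 ft.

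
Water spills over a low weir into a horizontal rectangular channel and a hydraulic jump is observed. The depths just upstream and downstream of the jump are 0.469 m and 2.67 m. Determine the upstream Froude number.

Fr₁ = 4.36

For a rectangular channel the momentum equation gives q² = ½·g·y₁·y₂·(y₁ + y₂) = ½×9.81×0.469×2.67×3.14 = 19.3.
q = √19.3 = 4.39 m²/s.
V₁ = q/y₁ = 9.36 m/s; Fr₁ = V₁/√(g·y₁) = 4.36.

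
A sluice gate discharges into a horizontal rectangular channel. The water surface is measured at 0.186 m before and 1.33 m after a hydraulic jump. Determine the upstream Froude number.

Fr₁ = 5.40

For a rectangular channel the momentum equation gives q² = ½·g·y₁·y₂·(y₁ + y₂) = ½×9.81×0.186×1.33×1.52 = 1.84.
q = √1.84 = 1.36 m²/s.
V₁ = q/y₁ = 7.29 m/s; Fr₁ = V₁/√(g·y₁) = 5.40.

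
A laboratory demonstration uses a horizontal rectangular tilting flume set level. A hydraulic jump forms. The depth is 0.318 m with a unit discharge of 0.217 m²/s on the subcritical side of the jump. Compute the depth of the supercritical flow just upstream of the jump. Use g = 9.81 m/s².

V₂ = q/y₂ = 0.217/0.318 = 0.682 m/s; Fr₂ = V₂/√(g·y₂) = 0.386.
Since the conjugate-depth ratio holds either way, y₁/y₂ = ½[√(1 + 8Fr₂²) − 1] = ½[√2.194 − 1] = 0.241.
y₁ = 0.241 × 0.318 = 0.0765 m.

y₁ = 0.0765 m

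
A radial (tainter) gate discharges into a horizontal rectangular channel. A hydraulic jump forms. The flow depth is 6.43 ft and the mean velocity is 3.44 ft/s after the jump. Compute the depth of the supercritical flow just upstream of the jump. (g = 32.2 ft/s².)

Fr₂ = V₂/√(g·y₂) = 3.44/√(32.2×6.43) = 0.239.
Since the conjugate-depth ratio holds either way, y₁/y₂ = ½[√(1 + 8Fr₂²) − 1] = ½[√1.457 − 1] = 0.104.
y₁ = 0.104 × 6.43 = 0.666 ft.

y₁ = 0.666 ft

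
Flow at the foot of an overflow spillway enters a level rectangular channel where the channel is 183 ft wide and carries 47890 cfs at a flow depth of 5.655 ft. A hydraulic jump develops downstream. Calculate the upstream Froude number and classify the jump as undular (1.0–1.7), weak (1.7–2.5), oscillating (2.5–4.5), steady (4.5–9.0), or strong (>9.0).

Fr₁ = 3.429; oscillating jump

q = Q/b = 47890/183 = 261.7 ft²/s; V₁ = q/y₁ = 46.28 ft/s. Fr₁ = V₁/√(g·y₁) = 3.429.
Fr₁ = 3.429 lies in the oscillating range.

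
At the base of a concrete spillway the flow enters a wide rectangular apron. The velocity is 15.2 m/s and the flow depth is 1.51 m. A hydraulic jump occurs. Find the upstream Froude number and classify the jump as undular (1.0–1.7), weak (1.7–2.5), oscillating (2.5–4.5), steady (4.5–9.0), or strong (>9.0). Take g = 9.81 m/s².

Fr₁ = V₁/√(g·y₁) = 15.2/√(9.81×1.51) = 3.95.
Fr₁ = 3.95 lies in the oscillating range.

Fr₁ = 3.95; oscillating jump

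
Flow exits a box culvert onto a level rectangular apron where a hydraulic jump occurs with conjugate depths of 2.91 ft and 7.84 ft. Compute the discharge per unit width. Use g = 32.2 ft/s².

q = 62.8 ft²/s

For a rectangular channel the momentum equation gives q² = ½·g·y₁·y₂·(y₁ + y₂) = ½×32.2×2.91×7.84×10.8 = 3949.
q = √3949 = 62.8 ft²/s.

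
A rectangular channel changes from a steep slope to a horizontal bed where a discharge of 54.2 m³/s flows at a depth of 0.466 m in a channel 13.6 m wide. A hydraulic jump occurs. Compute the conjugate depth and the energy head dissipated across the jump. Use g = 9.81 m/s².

y₂ = 2.41 m; ΔE = 1.64 m

q = Q/b = 54.2/13.6 = 3.99 m²/s; V₁ = q/y₁ = 8.55 m/s. Fr₁ = V₁/√(g·y₁) = 4.00.
Sequent-depth ratio: y₂/y₁ = ½[√(1 + 8Fr₁²) − 1] = ½[√129.0 − 1] = 5.18.
y₂ = 5.18 × 0.466 = 2.41 m.
Head loss: ΔE = (y₂ − y₁)³/(4y₁y₂) = (2.41 − 0.466)³/(4×0.466×2.41) = 7.38/4.50 = 1.64 m.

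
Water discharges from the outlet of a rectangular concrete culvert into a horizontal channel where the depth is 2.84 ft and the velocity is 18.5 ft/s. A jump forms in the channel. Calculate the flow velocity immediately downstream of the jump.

Fr₁ = V₁/√(g·y₁) = 18.5/√(32.2×2.84) = 1.93.
From the momentum equation for a rectangular channel, y₂/y₁ = ½[√(1 + 8Fr₁²) − 1] = ½[√30.94 − 1] = 2.28.
y₂ = 2.28 × 2.84 = 6.48 ft.
q = V₁·y₁ = 18.5 × 2.84 = 52.5 ft²/s.
V₂ = q/y₂ = 52.5/6.48 = 8.11 ft/s.

V₂ = 8.11 ft/s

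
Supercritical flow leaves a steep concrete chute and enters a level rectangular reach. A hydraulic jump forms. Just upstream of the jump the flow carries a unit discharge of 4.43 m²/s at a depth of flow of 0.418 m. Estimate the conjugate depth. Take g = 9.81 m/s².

V₁ = q/y₁ = 4.43/0.418 = 10.6 m/s. Fr₁ = V₁/√(g·y₁) = 10.6/√(9.81×0.418) = 5.23.
Conjugate-depth relation: y₂/y₁ = ½[√(1 + 8Fr₁²) − 1] = ½[√220.1 − 1] = 6.92.
y₂ = 6.92 × 0.418 = 2.89 m.

y₂ = 2.89 m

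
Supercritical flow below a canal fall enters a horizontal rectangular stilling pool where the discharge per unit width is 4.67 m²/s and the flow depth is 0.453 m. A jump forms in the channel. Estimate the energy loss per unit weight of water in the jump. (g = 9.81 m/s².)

V₁ = q/y₁ = 4.67/0.453 = 10.3 m/s. Fr₁ = V₁/√(g·y₁) = 10.3/√(9.81×0.453) = 4.89.
Sequent-depth ratio: y₂/y₁ = ½[√(1 + 8Fr₁²) − 1] = ½[√192.3 − 1] = 6.43.
y₂ = 6.43 × 0.453 = 2.91 m.
Head loss: ΔE = (y₂ − y₁)³/(4y₁y₂) = (2.91 − 0.453)³/(4×0.453×2.91) = 14.9/5.28 = 2.82 m.

ΔE = 2.82 m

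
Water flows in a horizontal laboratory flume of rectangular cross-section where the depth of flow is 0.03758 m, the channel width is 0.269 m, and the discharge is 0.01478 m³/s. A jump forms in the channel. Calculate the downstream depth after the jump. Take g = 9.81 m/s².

q = Q/b = 0.01478/0.269 = 0.05494 m²/s; V₁ = q/y₁ = 1.462 m/s. Fr₁ = V₁/√(g·y₁) = 2.408.
Sequent-depth ratio: y₂/y₁ = ½[√(1 + 8Fr₁²) − 1] = ½[√47.387 − 1] = 2.942.
y₂ = 2.942 × 0.03758 = 0.1106 m.

y₂ = 0.1106 m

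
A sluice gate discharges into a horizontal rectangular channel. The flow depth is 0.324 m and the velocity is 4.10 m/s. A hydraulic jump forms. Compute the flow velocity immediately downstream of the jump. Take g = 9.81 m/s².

Fr₁ = V₁/√(g·y₁) = 4.10/√(9.81×0.324) = 2.30.
Sequent-depth ratio: y₂/y₁ = ½[√(1 + 8Fr₁²) − 1] = ½[√43.31 − 1] = 2.79.
y₂ = 2.79 × 0.324 = 0.904 m.
q = V₁·y₁ = 4.10 × 0.324 = 1.33 m²/s.
V₂ = q/y₂ = 1.33/0.904 = 1.47 m/s.

V₂ = 1.47 m/s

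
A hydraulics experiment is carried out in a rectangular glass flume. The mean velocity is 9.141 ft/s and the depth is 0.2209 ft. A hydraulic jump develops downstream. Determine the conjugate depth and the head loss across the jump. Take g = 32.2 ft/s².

y₂ = 0.9660 ft; ΔE = 0.4846 ft

Fr₁ = V₁/√(g·y₁) = 9.141/√(32.2×0.2209) = 3.427.
By Bélanger, y₂/y₁ = ½[√(1 + 8Fr₁²) − 1] = ½[√94.978 − 1] = 4.373.
y₂ = 4.373 × 0.2209 = 0.9660 ft.
q = V₁·y₁ = 9.141 × 0.2209 = 2.019 ft²/s. V₂ = q/y₂ = 2.019/0.9660 = 2.090 ft/s. E₁ = y₁ + V₁²/2g = 1.518 ft; E₂ = y₂ + V₂²/2g = 1.034 ft. ΔE = E₁ − E₂ = 0.4846 ft.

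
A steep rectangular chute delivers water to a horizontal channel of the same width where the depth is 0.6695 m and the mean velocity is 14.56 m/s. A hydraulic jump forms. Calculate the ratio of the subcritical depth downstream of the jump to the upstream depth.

y₂/y₁ = 7.550

Fr₁ = V₁/√(g·y₁) = 14.56/√(9.81×0.6695) = 5.681.
Conjugate-depth relation: y₂/y₁ = ½[√(1 + 8Fr₁²) − 1] = ½[√259.22 − 1] = 7.550.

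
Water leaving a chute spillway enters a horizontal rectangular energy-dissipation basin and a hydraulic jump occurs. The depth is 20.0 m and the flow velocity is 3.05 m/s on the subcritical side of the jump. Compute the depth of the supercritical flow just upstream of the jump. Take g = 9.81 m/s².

Fr₂ = V₂/√(g·y₂) = 3.05/√(9.81×20.0) = 0.218.
The Bélanger relation is symmetric: y₁/y₂ = ½[√(1 + 8Fr₂²) − 1] = ½[√1.379 − 1] = 0.0872.
y₁ = 0.0872 × 20.0 = 1.74 m.

y₁ = 1.74 m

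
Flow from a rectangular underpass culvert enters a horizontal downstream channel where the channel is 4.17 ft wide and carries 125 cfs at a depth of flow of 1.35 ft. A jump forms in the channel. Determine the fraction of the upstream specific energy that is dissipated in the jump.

ΔE/E₁ = 0.311 (31.1%)

q = Q/b = 125/4.17 = 30.0 ft²/s; V₁ = q/y₁ = 22.2 ft/s. Fr₁ = V₁/√(g·y₁) = 3.37.
Conjugate-depth relation: y₂/y₁ = ½[√(1 + 8Fr₁²) − 1] = ½[√91.74 − 1] = 4.29.
y₂ = 4.29 × 1.35 = 5.79 ft.
E₁ = y₁ + V₁²/2g = 9.01 ft. ΔE = (y₂ − y₁)³/(4y₁y₂) = 2.80 ft. ΔE/E₁ = 2.80/9.01 = 0.311.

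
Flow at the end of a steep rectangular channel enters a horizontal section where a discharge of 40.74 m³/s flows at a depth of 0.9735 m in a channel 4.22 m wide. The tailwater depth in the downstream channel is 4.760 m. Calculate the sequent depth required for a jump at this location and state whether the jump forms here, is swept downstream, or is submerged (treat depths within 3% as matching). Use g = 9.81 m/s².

y₂ = 3.958 m; the jump is submerged

q = Q/b = 40.74/4.22 = 9.654 m²/s; V₁ = q/y₁ = 9.917 m/s. Fr₁ = V₁/√(g·y₁) = 3.209.
Conjugate-depth relation: y₂/y₁ = ½[√(1 + 8Fr₁²) − 1] = ½[√83.382 − 1] = 4.066.
y₂ = 4.066 × 0.9735 = 3.958 m.
Tailwater y_tw = 4.760 m: y_tw > y₂, so the jump is submerged.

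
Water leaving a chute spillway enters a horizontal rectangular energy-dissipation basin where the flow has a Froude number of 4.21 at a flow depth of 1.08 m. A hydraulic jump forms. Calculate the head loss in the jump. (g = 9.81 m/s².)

ΔE = 4.42 m

Fr₁ = 4.21 (given).
From the momentum equation for a rectangular channel, y₂/y₁ = ½[√(1 + 8Fr₁²) − 1] = ½[√142.8 − 1] = 5.47.
y₂ = 5.47 × 1.08 = 5.91 m.
V₁ = Fr₁·√(g·y₁) = 4.21×√(9.81×1.08) = 13.7 m/s; q = V₁·y₁ = 14.8 m²/s. V₂ = q/y₂ = 14.8/5.91 = 2.50 m/s. E₁ = y₁ + V₁²/2g = 10.7 m; E₂ = y₂ + V₂²/2g = 6.23 m. ΔE = E₁ − E₂ = 4.42 m.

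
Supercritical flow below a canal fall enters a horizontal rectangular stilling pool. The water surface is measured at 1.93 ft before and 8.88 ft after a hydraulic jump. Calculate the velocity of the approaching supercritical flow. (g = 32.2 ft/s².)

V₁ = 28.3 ft/s

For a rectangular channel the momentum equation gives q² = ½·g·y₁·y₂·(y₁ + y₂) = ½×32.2×1.93×8.88×10.8 = 2983.
q = √2983 = 54.6 ft²/s.
V₁ = q/y₁ = 54.6/1.93 = 28.3 ft/s.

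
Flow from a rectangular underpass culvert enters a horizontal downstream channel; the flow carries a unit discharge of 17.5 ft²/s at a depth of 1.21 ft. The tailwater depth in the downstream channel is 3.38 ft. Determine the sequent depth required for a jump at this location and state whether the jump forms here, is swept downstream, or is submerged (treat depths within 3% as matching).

y₂ = 3.41 ft; the jump forms here

V₁ = q/y₁ = 17.5/1.21 = 14.5 ft/s. Fr₁ = V₁/√(g·y₁) = 14.5/√(32.2×1.21) = 2.32.
From the momentum equation for a rectangular channel, y₂/y₁ = ½[√(1 + 8Fr₁²) − 1] = ½[√43.95 − 1] = 2.81.
y₂ = 2.81 × 1.21 = 3.41 ft.
Tailwater y_tw = 3.38 ft: y_tw ≈ y₂, so the jump forms here.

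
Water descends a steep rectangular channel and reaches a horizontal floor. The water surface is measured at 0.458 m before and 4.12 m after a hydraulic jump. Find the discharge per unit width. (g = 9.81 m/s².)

q = 6.51 m²/s

For a rectangular channel the momentum equation gives q² = ½·g·y₁·y₂·(y₁ + y₂) = ½×9.81×0.458×4.12×4.58 = 42.4.
q = √42.4 = 6.51 m²/s.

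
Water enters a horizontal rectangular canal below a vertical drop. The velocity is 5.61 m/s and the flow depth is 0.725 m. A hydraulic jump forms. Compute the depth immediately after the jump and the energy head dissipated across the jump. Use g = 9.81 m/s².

Fr₁ = V₁/√(g·y₁) = 5.61/√(9.81×0.725) = 2.10.
From the momentum equation for a rectangular channel, y₂/y₁ = ½[√(1 + 8Fr₁²) − 1] = ½[√36.40 − 1] = 2.52.
y₂ = 2.52 × 0.725 = 1.82 m.
q = V₁·y₁ = 5.61 × 0.725 = 4.07 m²/s. V₂ = q/y₂ = 4.07/1.82 = 2.23 m/s. E₁ = y₁ + V₁²/2g = 2.33 m; E₂ = y₂ + V₂²/2g = 2.08 m. ΔE = E₁ − E₂ = 0.251 m.

y₂ = 1.82 m; ΔE = 0.251 m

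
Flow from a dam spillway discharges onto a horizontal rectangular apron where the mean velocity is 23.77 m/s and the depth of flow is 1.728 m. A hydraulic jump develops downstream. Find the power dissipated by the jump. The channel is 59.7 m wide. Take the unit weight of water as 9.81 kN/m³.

P = 403331 kW

Fr₁ = V₁/√(g·y₁) = 23.77/√(9.81×1.728) = 5.773.
Conjugate-depth relation: y₂/y₁ = ½[√(1 + 8Fr₁²) − 1] = ½[√267.65 − 1] = 7.680.
y₂ = 7.680 × 1.728 = 13.27 m.
q = V₁·y₁ = 23.77 × 1.728 = 41.07 m²/s. V₂ = q/y₂ = 41.07/13.27 = 3.095 m/s. E₁ = y₁ + V₁²/2g = 30.53 m; E₂ = y₂ + V₂²/2g = 13.76 m. ΔE = E₁ − E₂ = 16.77 m.
Q = q·b = 41.07 × 59.7 = 2452 m³/s. P = γ·Q·ΔE = 9.81 × 2452 × 16.77 = 403331 kW.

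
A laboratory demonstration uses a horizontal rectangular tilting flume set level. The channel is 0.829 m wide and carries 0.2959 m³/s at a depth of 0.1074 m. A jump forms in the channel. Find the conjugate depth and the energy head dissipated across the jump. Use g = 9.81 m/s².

y₂ = 0.4410 m; ΔE = 0.1960 m

q = Q/b = 0.2959/0.829 = 0.3569 m²/s; V₁ = q/y₁ = 3.323 m/s. Fr₁ = V₁/√(g·y₁) = 3.238.
Conjugate-depth relation: y₂/y₁ = ½[√(1 + 8Fr₁²) − 1] = ½[√84.867 − 1] = 4.106.
y₂ = 4.106 × 0.1074 = 0.4410 m.
Head loss: ΔE = (y₂ − y₁)³/(4y₁y₂) = (0.4410 − 0.1074)³/(4×0.1074×0.4410) = 0.03713/0.1895 = 0.1960 m.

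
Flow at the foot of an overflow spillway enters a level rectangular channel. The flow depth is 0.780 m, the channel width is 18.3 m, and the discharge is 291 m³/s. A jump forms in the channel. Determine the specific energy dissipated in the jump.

ΔE = 14.0 m

q = Q/b = 291/18.3 = 15.9 m²/s; V₁ = q/y₁ = 20.4 m/s. Fr₁ = V₁/√(g·y₁) = 7.37.
Sequent-depth ratio: y₂/y₁ = ½[√(1 + 8Fr₁²) − 1] = ½[√435.5 − 1] = 9.93.
y₂ = 9.93 × 0.780 = 7.75 m.
Head loss: ΔE = (y₂ − y₁)³/(4y₁y₂) = (7.75 − 0.780)³/(4×0.780×7.75) = 338/24.2 = 14.0 m.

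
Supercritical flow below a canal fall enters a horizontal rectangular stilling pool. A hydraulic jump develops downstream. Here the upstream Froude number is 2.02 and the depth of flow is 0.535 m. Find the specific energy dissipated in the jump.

Fr₁ = 2.02 (given).
By Bélanger, y₂/y₁ = ½[√(1 + 8Fr₁²) − 1] = ½[√33.64 − 1] = 2.40.
y₂ = 2.40 × 0.535 = 1.28 m.
Head loss: ΔE = (y₂ − y₁)³/(4y₁y₂) = (1.28 − 0.535)³/(4×0.535×1.28) = 0.420/2.75 = 0.153 m.

ΔE = 0.153 m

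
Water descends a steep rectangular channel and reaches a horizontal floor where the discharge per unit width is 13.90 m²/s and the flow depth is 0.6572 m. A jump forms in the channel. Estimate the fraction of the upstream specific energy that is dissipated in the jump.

V₁ = q/y₁ = 13.90/0.6572 = 21.15 m/s. Fr₁ = V₁/√(g·y₁) = 21.15/√(9.81×0.6572) = 8.330.
Conjugate-depth relation: y₂/y₁ = ½[√(1 + 8Fr₁²) − 1] = ½[√556.08 − 1] = 11.29.
y₂ = 11.29 × 0.6572 = 7.420 m.
E₁ = y₁ + V₁²/2g = 23.46 m. ΔE = (y₂ − y₁)³/(4y₁y₂) = 15.86 m. ΔE/E₁ = 15.86/23.46 = 0.676.

ΔE/E₁ = 0.676 (67.6%)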